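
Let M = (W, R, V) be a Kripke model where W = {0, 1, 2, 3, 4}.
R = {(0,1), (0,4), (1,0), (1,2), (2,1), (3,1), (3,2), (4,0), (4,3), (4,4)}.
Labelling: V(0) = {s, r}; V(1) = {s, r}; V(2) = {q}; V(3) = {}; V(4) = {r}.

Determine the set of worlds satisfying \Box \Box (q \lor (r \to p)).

none

Let φ = \Box \Box (q \lor (r \to p)). Evaluate φ at each world:
  0 (successors {1, 4}): φ is false.
  1 (successors {0, 2}): φ is false.
  2 (successors {1}): φ is false.
  3 (successors {1, 2}): φ is false.
  4 (successors {0, 3, 4}): φ is false.
For instance, at 4:
  At 4: \Box \Box (q \lor (r \to p)) requires \Box (q \lor (r \to p)) at every successor {0, 3, 4}.
    \Box (q \lor (r \to p)) fails at 0, so \Box \Box (q \lor (r \to p)) is false at 4.
      At 0: \Box (q \lor (r \to p)) requires q \lor (r \to p) at every successor {1, 4}.
        q \lor (r \to p) fails at 1, so \Box (q \lor (r \to p)) is false at 0.
Satisfying worlds: none.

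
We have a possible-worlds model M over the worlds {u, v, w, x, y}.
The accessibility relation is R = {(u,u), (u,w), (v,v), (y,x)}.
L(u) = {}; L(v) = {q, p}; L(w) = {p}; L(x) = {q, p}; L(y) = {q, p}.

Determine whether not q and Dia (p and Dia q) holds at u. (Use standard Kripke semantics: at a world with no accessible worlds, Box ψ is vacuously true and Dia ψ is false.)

No

At u: not q is true, Dia (p and Dia q) is false, so not q and Dia (p and Dia q) is false.
  At u: Dia (p and Dia q) requires p and Dia q at some successor in {u, w}.
    At u: p and Dia q is false.
    At w: p and Dia q is false.
  So Dia (p and Dia q) is false at u.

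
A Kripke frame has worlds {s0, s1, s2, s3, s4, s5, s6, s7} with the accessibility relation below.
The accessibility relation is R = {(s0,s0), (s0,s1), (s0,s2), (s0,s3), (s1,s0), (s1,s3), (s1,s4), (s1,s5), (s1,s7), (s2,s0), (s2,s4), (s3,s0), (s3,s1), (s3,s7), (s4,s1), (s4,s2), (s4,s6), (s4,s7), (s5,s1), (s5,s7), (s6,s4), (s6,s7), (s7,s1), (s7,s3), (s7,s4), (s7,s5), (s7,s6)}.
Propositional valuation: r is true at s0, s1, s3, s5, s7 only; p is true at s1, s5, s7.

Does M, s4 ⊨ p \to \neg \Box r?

Recall that \Box ψ holds at a world iff ψ holds at every accessible world, and \Diamond ψ holds iff ψ holds at some accessible world.
At s4: p is false, \neg \Box r is true, so p \to \neg \Box r is true.
  At s4: \Box r is false, so \neg \Box r is true.
    At s4: \Box r requires r at every successor {s1, s2, s6, s7}.
      r fails at s2, so \Box r is false at s4.

Yes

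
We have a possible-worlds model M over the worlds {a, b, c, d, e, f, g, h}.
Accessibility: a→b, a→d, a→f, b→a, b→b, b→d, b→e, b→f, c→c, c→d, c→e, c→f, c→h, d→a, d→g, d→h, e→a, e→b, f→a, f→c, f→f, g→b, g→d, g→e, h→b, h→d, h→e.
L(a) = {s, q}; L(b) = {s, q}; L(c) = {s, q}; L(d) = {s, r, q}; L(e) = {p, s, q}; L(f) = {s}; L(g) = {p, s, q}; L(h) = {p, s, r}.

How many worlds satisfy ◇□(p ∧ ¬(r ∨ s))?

0

Let φ = ◇□(p ∧ ¬(r ∨ s)). Evaluate φ at each world:
  a (successors {b, d, f}): φ is false.
  b (successors {a, b, d, e, f}): φ is false.
  c (successors {c, d, e, f, h}): φ is false.
  d (successors {a, g, h}): φ is false.
  e (successors {a, b}): φ is false.
  f (successors {a, c, f}): φ is false.
  g (successors {b, d, e}): φ is false.
  h (successors {b, d, e}): φ is false.
For instance, at c:
  At c: ◇□(p ∧ ¬(r ∨ s)) requires □(p ∧ ¬(r ∨ s)) at some successor in {c, d, e, f, h}.
    At c: □(p ∧ ¬(r ∨ s)) is false.
    At d: □(p ∧ ¬(r ∨ s)) is false.
    At e: □(p ∧ ¬(r ∨ s)) is false.
    At f: □(p ∧ ¬(r ∨ s)) is false.
    At h: □(p ∧ ¬(r ∨ s)) is false.
  So ◇□(p ∧ ¬(r ∨ s)) is false at c.
Satisfying worlds: none.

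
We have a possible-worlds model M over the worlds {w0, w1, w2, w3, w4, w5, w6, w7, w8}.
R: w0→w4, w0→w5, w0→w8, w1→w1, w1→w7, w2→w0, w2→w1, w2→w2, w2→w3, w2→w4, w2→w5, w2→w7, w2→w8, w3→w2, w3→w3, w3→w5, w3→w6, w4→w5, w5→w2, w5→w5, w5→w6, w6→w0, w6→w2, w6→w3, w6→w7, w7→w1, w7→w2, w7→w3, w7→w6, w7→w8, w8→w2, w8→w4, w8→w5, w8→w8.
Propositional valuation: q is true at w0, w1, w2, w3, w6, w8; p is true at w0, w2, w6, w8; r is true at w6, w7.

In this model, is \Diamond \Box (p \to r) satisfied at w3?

No

At w3: \Diamond \Box (p \to r) requires \Box (p \to r) at some successor in {w2, w3, w5, w6}.
  At w2: \Box (p \to r) is false.
  At w3: \Box (p \to r) is false.
  At w5: \Box (p \to r) is false.
  At w6: \Box (p \to r) is false.
So \Diamond \Box (p \to r) is false at w3.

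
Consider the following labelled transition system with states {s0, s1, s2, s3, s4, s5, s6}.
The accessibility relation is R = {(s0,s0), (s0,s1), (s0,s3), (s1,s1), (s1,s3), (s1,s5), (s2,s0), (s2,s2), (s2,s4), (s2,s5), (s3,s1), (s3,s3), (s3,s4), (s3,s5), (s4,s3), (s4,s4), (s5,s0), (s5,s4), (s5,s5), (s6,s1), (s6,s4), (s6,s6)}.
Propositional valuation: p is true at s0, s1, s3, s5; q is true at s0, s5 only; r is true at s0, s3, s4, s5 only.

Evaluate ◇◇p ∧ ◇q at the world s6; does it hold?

Recall that ◇ψ holds at a world iff ψ holds at some accessible world.
At s6: ◇◇p is true, ◇q is false, so ◇◇p ∧ ◇q is false.
  At s6: ◇◇p requires ◇p at some successor in {s1, s4, s6}.
    ◇p holds at s1, so ◇◇p is true at s6.
      At s1: ◇p requires p at some successor in {s1, s3, s5}.
        p holds at s1, so ◇p is true at s1.
  At s6: ◇q requires q at some successor in {s1, s4, s6}.
    At s1: q is false.
    At s4: q is false.
    At s6: q is false.
  So ◇q is false at s6.

No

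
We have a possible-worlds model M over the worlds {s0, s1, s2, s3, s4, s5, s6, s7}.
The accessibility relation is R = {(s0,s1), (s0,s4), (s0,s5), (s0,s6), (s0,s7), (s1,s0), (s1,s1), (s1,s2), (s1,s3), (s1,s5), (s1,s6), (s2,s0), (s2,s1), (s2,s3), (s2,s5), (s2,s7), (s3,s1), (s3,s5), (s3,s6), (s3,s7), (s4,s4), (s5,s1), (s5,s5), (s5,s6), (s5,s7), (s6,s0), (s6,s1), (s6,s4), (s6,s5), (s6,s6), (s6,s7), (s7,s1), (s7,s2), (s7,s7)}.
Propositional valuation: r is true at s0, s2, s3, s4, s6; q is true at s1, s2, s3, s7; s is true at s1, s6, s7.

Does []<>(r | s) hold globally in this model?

Yes

Let φ = []<>(r | s). Evaluate φ at each world:
  s0 (successors {s1, s4, s5, s6, s7}): φ is true.
  s1 (successors {s0, s1, s2, s3, s5, s6}): φ is true.
  s2 (successors {s0, s1, s3, s5, s7}): φ is true.
  s3 (successors {s1, s5, s6, s7}): φ is true.
  s4 (successors {s4}): φ is true.
  s5 (successors {s1, s5, s6, s7}): φ is true.
  s6 (successors {s0, s1, s4, s5, s6, s7}): φ is true.
  s7 (successors {s1, s2, s7}): φ is true.
For instance, at s5:
  At s5: []<>(r | s) requires <>(r | s) at every successor {s1, s5, s6, s7}.
    At s1: <>(r | s) is true.
    At s5: <>(r | s) is true.
    At s6: <>(r | s) is true.
    At s7: <>(r | s) is true.
  So []<>(r | s) is true at s5.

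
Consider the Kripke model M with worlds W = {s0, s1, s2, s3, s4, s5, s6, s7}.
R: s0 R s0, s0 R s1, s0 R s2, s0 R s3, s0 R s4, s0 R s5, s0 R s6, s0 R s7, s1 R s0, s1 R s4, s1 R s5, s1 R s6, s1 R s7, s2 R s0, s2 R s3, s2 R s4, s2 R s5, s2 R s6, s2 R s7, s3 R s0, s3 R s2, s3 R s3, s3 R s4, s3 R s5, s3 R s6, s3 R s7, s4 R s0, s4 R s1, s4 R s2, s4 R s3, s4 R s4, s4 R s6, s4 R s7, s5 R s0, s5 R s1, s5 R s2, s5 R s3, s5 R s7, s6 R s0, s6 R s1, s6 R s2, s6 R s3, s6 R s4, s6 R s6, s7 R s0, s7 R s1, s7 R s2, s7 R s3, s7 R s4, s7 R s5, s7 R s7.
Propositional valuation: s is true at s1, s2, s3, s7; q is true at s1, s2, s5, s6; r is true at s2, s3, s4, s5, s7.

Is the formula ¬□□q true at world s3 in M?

Recall that □ψ holds at a world iff ψ holds at every accessible world, and ◇ψ holds iff ψ holds at some accessible world.
At s3: □□q is false, so ¬□□q is true.
  At s3: □□q requires □q at every successor {s0, s2, s3, s4, s5, s6, s7}.
    □q fails at s0, so □□q is false at s3.
      At s0: □q requires q at every successor {s0, s1, s2, s3, s4, s5, s6, s7}.
        q fails at s0, so □q is false at s0.

Yes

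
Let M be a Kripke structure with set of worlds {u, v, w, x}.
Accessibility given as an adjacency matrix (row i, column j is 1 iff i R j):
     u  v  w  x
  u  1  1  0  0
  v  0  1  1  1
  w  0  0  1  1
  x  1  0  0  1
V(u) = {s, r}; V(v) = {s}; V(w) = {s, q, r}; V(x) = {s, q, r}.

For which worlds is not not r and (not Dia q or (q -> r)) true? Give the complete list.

u, w, x

Let φ = not not r and (not Dia q or (q -> r)). Evaluate φ at each world:
  u (successors {u, v}): φ is true.
  v (successors {v, w, x}): φ is false.
  w (successors {w, x}): φ is true.
  x (successors {u, x}): φ is true.
For instance, at x:
  At x: not not r is true, not Dia q or (q -> r) is true, so not not r and (not Dia q or (q -> r)) is true.
    At x: not Dia q is false, q -> r is true, so not Dia q or (q -> r) is true.
      At x: Dia q is true, so not Dia q is false.
Satisfying worlds: {u, w, x}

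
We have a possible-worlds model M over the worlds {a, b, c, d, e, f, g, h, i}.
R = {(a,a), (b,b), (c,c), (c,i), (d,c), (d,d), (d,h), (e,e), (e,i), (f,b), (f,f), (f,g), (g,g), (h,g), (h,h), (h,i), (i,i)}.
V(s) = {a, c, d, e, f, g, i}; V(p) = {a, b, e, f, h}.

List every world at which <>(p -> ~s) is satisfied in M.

Recall that <>ψ holds at a world iff ψ holds at some accessible world.
Let φ = <>(p -> ~s). Evaluate φ at each world:
  a (successors {a}): φ is false.
  b (successors {b}): φ is true.
  c (successors {c, i}): φ is true.
  d (successors {c, d, h}): φ is true.
  e (successors {e, i}): φ is true.
  f (successors {b, f, g}): φ is true.
  g (successors {g}): φ is true.
  h (successors {g, h, i}): φ is true.
  i (successors {i}): φ is true.
For instance, at a:
  At a: <>(p -> ~s) requires p -> ~s at some successor in {a}.
    At a: p -> ~s is false.
  So <>(p -> ~s) is false at a.
Satisfying worlds: {b, c, d, e, f, g, h, i}

b, c, d, e, f, g, h, i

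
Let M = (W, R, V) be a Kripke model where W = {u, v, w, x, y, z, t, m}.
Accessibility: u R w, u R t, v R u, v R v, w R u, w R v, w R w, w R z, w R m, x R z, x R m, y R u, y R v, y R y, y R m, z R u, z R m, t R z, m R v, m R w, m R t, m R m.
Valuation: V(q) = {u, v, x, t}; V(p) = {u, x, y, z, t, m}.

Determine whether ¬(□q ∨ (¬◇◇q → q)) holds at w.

No

Recall that □ψ holds at a world iff ψ holds at every accessible world, and ◇ψ holds iff ψ holds at some accessible world.
At w: □q ∨ (¬◇◇q → q) is true, so ¬(□q ∨ (¬◇◇q → q)) is false.
  At w: □q is false, ¬◇◇q → q is true, so □q ∨ (¬◇◇q → q) is true.
    At w: □q requires q at every successor {u, v, w, z, m}.
      q fails at w, so □q is false at w.
    At w: ¬◇◇q is false, q is false, so ¬◇◇q → q is true.
      At w: ◇◇q is true, so ¬◇◇q is false.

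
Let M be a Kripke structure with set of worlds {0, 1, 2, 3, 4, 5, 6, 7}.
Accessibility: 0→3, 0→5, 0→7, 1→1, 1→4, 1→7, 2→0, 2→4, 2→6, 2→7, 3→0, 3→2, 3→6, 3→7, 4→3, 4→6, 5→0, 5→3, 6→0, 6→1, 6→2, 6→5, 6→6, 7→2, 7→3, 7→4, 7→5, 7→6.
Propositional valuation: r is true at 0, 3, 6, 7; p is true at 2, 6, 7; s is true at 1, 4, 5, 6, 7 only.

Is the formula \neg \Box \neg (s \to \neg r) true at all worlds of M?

Let φ = \neg \Box \neg (s \to \neg r). Evaluate φ at each world:
  0 (successors {3, 5, 7}): φ is true.
  1 (successors {1, 4, 7}): φ is true.
  2 (successors {0, 4, 6, 7}): φ is true.
  3 (successors {0, 2, 6, 7}): φ is true.
  4 (successors {3, 6}): φ is true.
  5 (successors {0, 3}): φ is true.
  6 (successors {0, 1, 2, 5, 6}): φ is true.
  7 (successors {2, 3, 4, 5, 6}): φ is true.
For instance, at 3:
  At 3: \Box \neg (s \to \neg r) is false, so \neg \Box \neg (s \to \neg r) is true.
    At 3: \Box \neg (s \to \neg r) requires \neg (s \to \neg r) at every successor {0, 2, 6, 7}.
      \neg (s \to \neg r) fails at 0, so \Box \neg (s \to \neg r) is false at 3.

Yes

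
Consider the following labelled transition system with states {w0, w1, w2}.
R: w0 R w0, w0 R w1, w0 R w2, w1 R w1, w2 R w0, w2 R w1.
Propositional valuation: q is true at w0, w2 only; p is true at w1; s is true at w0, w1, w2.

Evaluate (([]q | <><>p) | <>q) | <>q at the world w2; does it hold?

Yes

Recall that []ψ holds at a world iff ψ holds at every accessible world, and <>ψ holds iff ψ holds at some accessible world.
At w2: ([]q | <><>p) | <>q is true, <>q is true, so (([]q | <><>p) | <>q) | <>q is true.
  At w2: []q | <><>p is true, <>q is true, so ([]q | <><>p) | <>q is true.
    At w2: []q is false, <><>p is true, so []q | <><>p is true.
      At w2: []q requires q at every successor {w0, w1}.
        q fails at w1, so []q is false at w2.
      At w2: <><>p requires <>p at some successor in {w0, w1}.
        <>p holds at w0, so <><>p is true at w2.
    At w2: <>q requires q at some successor in {w0, w1}.
      q holds at w0, so <>q is true at w2.
  At w2: <>q requires q at some successor in {w0, w1}.
    q holds at w0, so <>q is true at w2.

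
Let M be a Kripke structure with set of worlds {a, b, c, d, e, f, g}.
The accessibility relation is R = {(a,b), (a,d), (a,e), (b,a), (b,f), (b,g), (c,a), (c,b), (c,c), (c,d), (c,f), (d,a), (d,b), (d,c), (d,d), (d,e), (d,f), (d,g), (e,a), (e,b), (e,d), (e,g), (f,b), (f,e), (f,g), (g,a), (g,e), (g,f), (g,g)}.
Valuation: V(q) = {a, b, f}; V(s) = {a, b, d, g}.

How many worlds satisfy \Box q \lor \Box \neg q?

0

Let φ = \Box q \lor \Box \neg q. Evaluate φ at each world:
  a (successors {b, d, e}): φ is false.
  b (successors {a, f, g}): φ is false.
  c (successors {a, b, c, d, f}): φ is false.
  d (successors {a, b, c, d, e, f, g}): φ is false.
  e (successors {a, b, d, g}): φ is false.
  f (successors {b, e, g}): φ is false.
  g (successors {a, e, f, g}): φ is false.
For instance, at a:
  At a: \Box q is false, \Box \neg q is false, so \Box q \lor \Box \neg q is false.
    At a: \Box q requires q at every successor {b, d, e}.
      q fails at d, so \Box q is false at a.
    At a: \Box \neg q requires \neg q at every successor {b, d, e}.
      \neg q fails at b, so \Box \neg q is false at a.
Satisfying worlds: none.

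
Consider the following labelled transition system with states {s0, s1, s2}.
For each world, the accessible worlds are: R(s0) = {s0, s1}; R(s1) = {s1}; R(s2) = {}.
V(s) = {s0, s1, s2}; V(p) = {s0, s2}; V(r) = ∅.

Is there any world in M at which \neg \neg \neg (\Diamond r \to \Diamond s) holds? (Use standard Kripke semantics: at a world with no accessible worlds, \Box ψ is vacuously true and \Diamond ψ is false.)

Recall that \Diamond ψ holds at a world iff ψ holds at some accessible world.
Let φ = \neg \neg \neg (\Diamond r \to \Diamond s). Evaluate φ at each world:
  s0 (successors {s0, s1}): φ is false.
  s1 (successors {s1}): φ is false.
  s2 (successors ∅): φ is false.
For instance, at s1:
  At s1: \neg \neg (\Diamond r \to \Diamond s) is true, so \neg \neg \neg (\Diamond r \to \Diamond s) is false.
    At s1: \neg (\Diamond r \to \Diamond s) is false, so \neg \neg (\Diamond r \to \Diamond s) is true.
      At s1: \Diamond r \to \Diamond s is true, so \neg (\Diamond r \to \Diamond s) is false.

No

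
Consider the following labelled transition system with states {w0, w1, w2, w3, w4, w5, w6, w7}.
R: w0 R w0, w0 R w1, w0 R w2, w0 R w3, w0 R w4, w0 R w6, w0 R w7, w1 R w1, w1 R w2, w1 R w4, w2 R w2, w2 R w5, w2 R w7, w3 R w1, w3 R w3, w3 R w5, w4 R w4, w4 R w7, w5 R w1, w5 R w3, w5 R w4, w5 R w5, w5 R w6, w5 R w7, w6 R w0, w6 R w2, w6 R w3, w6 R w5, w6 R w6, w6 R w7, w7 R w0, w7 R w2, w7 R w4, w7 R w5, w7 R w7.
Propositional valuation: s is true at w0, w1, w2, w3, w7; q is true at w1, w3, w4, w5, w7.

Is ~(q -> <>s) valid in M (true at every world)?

Let φ = ~(q -> <>s). Evaluate φ at each world:
  w0 (successors {w0, w1, w2, w3, w4, w6, w7}): φ is false.
  w1 (successors {w1, w2, w4}): φ is false.
  w2 (successors {w2, w5, w7}): φ is false.
  w3 (successors {w1, w3, w5}): φ is false.
  w4 (successors {w4, w7}): φ is false.
  w5 (successors {w1, w3, w4, w5, w6, w7}): φ is false.
  w6 (successors {w0, w2, w3, w5, w6, w7}): φ is false.
  w7 (successors {w0, w2, w4, w5, w7}): φ is false.
Detail at w0 (counterexample):
  At w0: q -> <>s is true, so ~(q -> <>s) is false.
    At w0: q is false, <>s is true, so q -> <>s is true.
      At w0: <>s requires s at some successor in {w0, w1, w2, w3, w4, w6, w7}.
        s holds at w0, so <>s is true at w0.

No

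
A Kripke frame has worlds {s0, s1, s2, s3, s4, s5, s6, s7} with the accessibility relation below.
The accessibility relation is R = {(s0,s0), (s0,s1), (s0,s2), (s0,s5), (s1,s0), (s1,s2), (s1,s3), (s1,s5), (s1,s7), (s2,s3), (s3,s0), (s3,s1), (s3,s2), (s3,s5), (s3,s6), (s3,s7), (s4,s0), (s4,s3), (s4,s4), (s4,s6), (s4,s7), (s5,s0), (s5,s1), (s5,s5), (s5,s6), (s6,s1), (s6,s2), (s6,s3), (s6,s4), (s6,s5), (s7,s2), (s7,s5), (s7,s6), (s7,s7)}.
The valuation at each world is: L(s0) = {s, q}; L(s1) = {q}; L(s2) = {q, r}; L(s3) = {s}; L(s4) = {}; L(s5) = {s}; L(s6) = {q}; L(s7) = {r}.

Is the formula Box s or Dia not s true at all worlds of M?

Yes

Let φ = Box s or Dia not s. Evaluate φ at each world:
  s0 (successors {s0, s1, s2, s5}): φ is true.
  s1 (successors {s0, s2, s3, s5, s7}): φ is true.
  s2 (successors {s3}): φ is true.
  s3 (successors {s0, s1, s2, s5, s6, s7}): φ is true.
  s4 (successors {s0, s3, s4, s6, s7}): φ is true.
  s5 (successors {s0, s1, s5, s6}): φ is true.
  s6 (successors {s1, s2, s3, s4, s5}): φ is true.
  s7 (successors {s2, s5, s6, s7}): φ is true.
For instance, at s6:
  At s6: Box s is false, Dia not s is true, so Box s or Dia not s is true.
    At s6: Box s requires s at every successor {s1, s2, s3, s4, s5}.
      s fails at s1, so Box s is false at s6.
    At s6: Dia not s requires not s at some successor in {s1, s2, s3, s4, s5}.
      not s holds at s1, so Dia not s is true at s6.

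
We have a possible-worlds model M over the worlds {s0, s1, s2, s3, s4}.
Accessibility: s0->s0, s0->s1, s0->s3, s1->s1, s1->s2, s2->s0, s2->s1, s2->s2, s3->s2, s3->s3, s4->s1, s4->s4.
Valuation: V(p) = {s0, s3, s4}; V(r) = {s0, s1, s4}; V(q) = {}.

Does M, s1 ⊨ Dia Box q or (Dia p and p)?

At s1: Dia Box q is false, Dia p and p is false, so Dia Box q or (Dia p and p) is false.
  At s1: Dia Box q requires Box q at some successor in {s1, s2}.
    At s1: Box q is false.
    At s2: Box q is false.
  So Dia Box q is false at s1.
  At s1: Dia p is false, p is false, so Dia p and p is false.
    At s1: Dia p requires p at some successor in {s1, s2}.
      At s1: p is false.
      At s2: p is false.
    So Dia p is false at s1.

No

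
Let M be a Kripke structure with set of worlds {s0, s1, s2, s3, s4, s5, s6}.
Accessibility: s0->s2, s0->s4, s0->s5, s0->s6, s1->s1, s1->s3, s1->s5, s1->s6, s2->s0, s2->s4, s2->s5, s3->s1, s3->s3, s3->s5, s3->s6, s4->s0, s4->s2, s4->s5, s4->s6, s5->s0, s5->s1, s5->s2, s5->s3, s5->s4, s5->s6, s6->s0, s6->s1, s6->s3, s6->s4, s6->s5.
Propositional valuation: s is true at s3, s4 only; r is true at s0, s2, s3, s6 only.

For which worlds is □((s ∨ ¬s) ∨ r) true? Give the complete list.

Let φ = □((s ∨ ¬s) ∨ r). Evaluate φ at each world:
  s0 (successors {s2, s4, s5, s6}): φ is true.
  s1 (successors {s1, s3, s5, s6}): φ is true.
  s2 (successors {s0, s4, s5}): φ is true.
  s3 (successors {s1, s3, s5, s6}): φ is true.
  s4 (successors {s0, s2, s5, s6}): φ is true.
  s5 (successors {s0, s1, s2, s3, s4, s6}): φ is true.
  s6 (successors {s0, s1, s3, s4, s5}): φ is true.
For instance, at s2:
  At s2: □((s ∨ ¬s) ∨ r) requires (s ∨ ¬s) ∨ r at every successor {s0, s4, s5}.
    At s0: (s ∨ ¬s) ∨ r is true.
    At s4: (s ∨ ¬s) ∨ r is true.
    At s5: (s ∨ ¬s) ∨ r is true.
  So □((s ∨ ¬s) ∨ r) is true at s2.
Satisfying worlds: {s0, s1, s2, s3, s4, s5, s6}

s0, s1, s2, s3, s4, s5, s6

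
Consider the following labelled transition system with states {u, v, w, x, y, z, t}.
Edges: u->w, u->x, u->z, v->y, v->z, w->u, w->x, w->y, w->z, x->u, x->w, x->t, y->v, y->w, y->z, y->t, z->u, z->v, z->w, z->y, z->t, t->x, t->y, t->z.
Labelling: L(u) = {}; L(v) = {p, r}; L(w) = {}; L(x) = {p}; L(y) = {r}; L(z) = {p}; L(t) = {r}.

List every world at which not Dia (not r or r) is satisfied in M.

Let φ = not Dia (not r or r). Evaluate φ at each world:
  u (successors {w, x, z}): φ is false.
  v (successors {y, z}): φ is false.
  w (successors {u, x, y, z}): φ is false.
  x (successors {u, w, t}): φ is false.
  y (successors {v, w, z, t}): φ is false.
  z (successors {u, v, w, y, t}): φ is false.
  t (successors {x, y, z}): φ is false.
For instance, at w:
  At w: Dia (not r or r) is true, so not Dia (not r or r) is false.
    At w: Dia (not r or r) requires not r or r at some successor in {u, x, y, z}.
      not r or r holds at u, so Dia (not r or r) is true at w.
Satisfying worlds: none.

none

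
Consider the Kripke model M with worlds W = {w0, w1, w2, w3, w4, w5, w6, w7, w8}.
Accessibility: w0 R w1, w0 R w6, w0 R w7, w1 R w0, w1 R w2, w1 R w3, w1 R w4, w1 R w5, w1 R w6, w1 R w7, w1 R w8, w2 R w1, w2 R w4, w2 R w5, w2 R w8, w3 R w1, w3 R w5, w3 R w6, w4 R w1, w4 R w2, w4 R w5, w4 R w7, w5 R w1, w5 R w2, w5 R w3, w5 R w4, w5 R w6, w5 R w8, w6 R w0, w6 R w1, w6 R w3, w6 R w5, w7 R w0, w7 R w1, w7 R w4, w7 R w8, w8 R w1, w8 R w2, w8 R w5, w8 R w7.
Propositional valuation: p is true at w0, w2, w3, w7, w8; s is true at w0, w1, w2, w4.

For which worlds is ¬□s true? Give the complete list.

w0, w1, w2, w3, w4, w5, w6, w7, w8

Let φ = ¬□s. Evaluate φ at each world:
  w0 (successors {w1, w6, w7}): φ is true.
  w1 (successors {w0, w2, w3, w4, w5, w6, w7, w8}): φ is true.
  w2 (successors {w1, w4, w5, w8}): φ is true.
  w3 (successors {w1, w5, w6}): φ is true.
  w4 (successors {w1, w2, w5, w7}): φ is true.
  w5 (successors {w1, w2, w3, w4, w6, w8}): φ is true.
  w6 (successors {w0, w1, w3, w5}): φ is true.
  w7 (successors {w0, w1, w4, w8}): φ is true.
  w8 (successors {w1, w2, w5, w7}): φ is true.
For instance, at w1:
  At w1: □s is false, so ¬□s is true.
    At w1: □s requires s at every successor {w0, w2, w3, w4, w5, w6, w7, w8}.
      s fails at w3, so □s is false at w1.
Satisfying worlds: {w0, w1, w2, w3, w4, w5, w6, w7, w8}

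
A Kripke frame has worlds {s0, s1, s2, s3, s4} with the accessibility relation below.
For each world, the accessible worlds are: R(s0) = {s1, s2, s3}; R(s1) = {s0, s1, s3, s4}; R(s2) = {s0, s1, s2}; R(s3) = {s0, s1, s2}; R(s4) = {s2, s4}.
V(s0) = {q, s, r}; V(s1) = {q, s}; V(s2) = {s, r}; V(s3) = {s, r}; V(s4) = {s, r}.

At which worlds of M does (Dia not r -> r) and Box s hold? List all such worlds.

Let φ = (Dia not r -> r) and Box s. Evaluate φ at each world:
  s0 (successors {s1, s2, s3}): φ is true.
  s1 (successors {s0, s1, s3, s4}): φ is false.
  s2 (successors {s0, s1, s2}): φ is true.
  s3 (successors {s0, s1, s2}): φ is true.
  s4 (successors {s2, s4}): φ is true.
For instance, at s0:
  At s0: Dia not r -> r is true, Box s is true, so (Dia not r -> r) and Box s is true.
    At s0: Dia not r is true, r is true, so Dia not r -> r is true.
      At s0: Dia not r requires not r at some successor in {s1, s2, s3}.
        not r holds at s1, so Dia not r is true at s0.
    At s0: Box s requires s at every successor {s1, s2, s3}.
      At s1: s is true.
      At s2: s is true.
      At s3: s is true.
    So Box s is true at s0.
Satisfying worlds: {s0, s2, s3, s4}

s0, s2, s3, s4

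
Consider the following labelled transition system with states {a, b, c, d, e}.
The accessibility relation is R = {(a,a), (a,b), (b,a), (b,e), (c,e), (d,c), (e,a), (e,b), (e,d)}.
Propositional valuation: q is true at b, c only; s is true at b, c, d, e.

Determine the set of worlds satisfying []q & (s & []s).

d

Let φ = []q & (s & []s). Evaluate φ at each world:
  a (successors {a, b}): φ is false.
  b (successors {a, e}): φ is false.
  c (successors {e}): φ is false.
  d (successors {c}): φ is true.
  e (successors {a, b, d}): φ is false.
For instance, at d:
  At d: []q is true, s & []s is true, so []q & (s & []s) is true.
    At d: []q requires q at every successor {c}.
      At c: q is true.
    So []q is true at d.
    At d: s is true, []s is true, so s & []s is true.
      At d: []s requires s at every successor {c}.
        At c: s is true.
      So []s is true at d.
Satisfying worlds: {d}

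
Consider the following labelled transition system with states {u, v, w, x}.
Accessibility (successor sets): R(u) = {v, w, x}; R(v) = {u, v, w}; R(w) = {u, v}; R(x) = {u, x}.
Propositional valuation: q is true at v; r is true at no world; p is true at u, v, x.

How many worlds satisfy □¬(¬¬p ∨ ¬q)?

Let φ = □¬(¬¬p ∨ ¬q). Evaluate φ at each world:
  u (successors {v, w, x}): φ is false.
  v (successors {u, v, w}): φ is false.
  w (successors {u, v}): φ is false.
  x (successors {u, x}): φ is false.
For instance, at x:
  At x: □¬(¬¬p ∨ ¬q) requires ¬(¬¬p ∨ ¬q) at every successor {u, x}.
    ¬(¬¬p ∨ ¬q) fails at u, so □¬(¬¬p ∨ ¬q) is false at x.
Satisfying worlds: none.

0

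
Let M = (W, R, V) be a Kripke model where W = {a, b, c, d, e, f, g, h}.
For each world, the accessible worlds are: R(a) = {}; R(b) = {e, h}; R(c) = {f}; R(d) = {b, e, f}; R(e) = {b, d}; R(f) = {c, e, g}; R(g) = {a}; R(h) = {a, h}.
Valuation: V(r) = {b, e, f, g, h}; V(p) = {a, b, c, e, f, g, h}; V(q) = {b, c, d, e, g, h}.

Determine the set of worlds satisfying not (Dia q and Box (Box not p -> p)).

a, c, g

Let φ = not (Dia q and Box (Box not p -> p)). Evaluate φ at each world:
  a (successors ∅): φ is true.
  b (successors {e, h}): φ is false.
  c (successors {f}): φ is true.
  d (successors {b, e, f}): φ is false.
  e (successors {b, d}): φ is false.
  f (successors {c, e, g}): φ is false.
  g (successors {a}): φ is true.
  h (successors {a, h}): φ is false.
For instance, at c:
  At c: Dia q and Box (Box not p -> p) is false, so not (Dia q and Box (Box not p -> p)) is true.
    At c: Dia q is false, Box (Box not p -> p) is true, so Dia q and Box (Box not p -> p) is false.
      At c: Dia q requires q at some successor in {f}.
        At f: q is false.
      So Dia q is false at c.
      At c: Box (Box not p -> p) requires Box not p -> p at every successor {f}.
        At f: Box not p -> p is true.
      So Box (Box not p -> p) is true at c.
Satisfying worlds: {a, c, g}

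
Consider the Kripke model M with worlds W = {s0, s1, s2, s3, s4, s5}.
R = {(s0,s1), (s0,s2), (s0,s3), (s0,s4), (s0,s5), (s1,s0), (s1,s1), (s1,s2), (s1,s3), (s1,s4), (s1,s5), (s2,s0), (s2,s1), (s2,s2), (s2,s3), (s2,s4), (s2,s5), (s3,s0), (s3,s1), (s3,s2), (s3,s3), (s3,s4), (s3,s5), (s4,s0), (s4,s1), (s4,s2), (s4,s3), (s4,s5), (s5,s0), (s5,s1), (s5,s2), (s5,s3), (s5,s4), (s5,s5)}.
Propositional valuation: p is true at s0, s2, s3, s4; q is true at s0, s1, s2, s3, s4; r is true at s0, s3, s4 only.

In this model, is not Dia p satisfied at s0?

Recall that Dia ψ holds at a world iff ψ holds at some accessible world.
At s0: Dia p is true, so not Dia p is false.
  At s0: Dia p requires p at some successor in {s1, s2, s3, s4, s5}.
    p holds at s2, so Dia p is true at s0.

No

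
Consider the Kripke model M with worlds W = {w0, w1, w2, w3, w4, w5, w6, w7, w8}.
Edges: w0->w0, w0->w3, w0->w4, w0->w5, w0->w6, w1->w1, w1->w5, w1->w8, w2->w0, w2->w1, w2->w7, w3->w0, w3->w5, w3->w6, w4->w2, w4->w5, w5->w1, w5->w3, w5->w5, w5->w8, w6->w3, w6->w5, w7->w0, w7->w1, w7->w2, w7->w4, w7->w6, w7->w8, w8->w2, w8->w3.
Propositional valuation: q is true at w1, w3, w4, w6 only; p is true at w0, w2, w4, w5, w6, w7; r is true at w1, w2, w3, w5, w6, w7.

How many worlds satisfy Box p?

2

Let φ = Box p. Evaluate φ at each world:
  w0 (successors {w0, w3, w4, w5, w6}): φ is false.
  w1 (successors {w1, w5, w8}): φ is false.
  w2 (successors {w0, w1, w7}): φ is false.
  w3 (successors {w0, w5, w6}): φ is true.
  w4 (successors {w2, w5}): φ is true.
  w5 (successors {w1, w3, w5, w8}): φ is false.
  w6 (successors {w3, w5}): φ is false.
  w7 (successors {w0, w1, w2, w4, w6, w8}): φ is false.
  w8 (successors {w2, w3}): φ is false.
For instance, at w3:
  At w3: Box p requires p at every successor {w0, w5, w6}.
    At w0: p is true.
    At w5: p is true.
    At w6: p is true.
  So Box p is true at w3.
Satisfying worlds: {w3, w4}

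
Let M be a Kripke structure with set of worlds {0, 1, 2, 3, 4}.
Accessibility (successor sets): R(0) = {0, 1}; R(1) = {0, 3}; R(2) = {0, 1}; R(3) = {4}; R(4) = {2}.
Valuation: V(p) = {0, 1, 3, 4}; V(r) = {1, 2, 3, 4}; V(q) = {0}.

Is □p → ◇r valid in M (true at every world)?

Yes

Let φ = □p → ◇r. Evaluate φ at each world:
  0 (successors {0, 1}): φ is true.
  1 (successors {0, 3}): φ is true.
  2 (successors {0, 1}): φ is true.
  3 (successors {4}): φ is true.
  4 (successors {2}): φ is true.
For instance, at 3:
  At 3: □p is true, ◇r is true, so □p → ◇r is true.
    At 3: □p requires p at every successor {4}.
      At 4: p is true.
    So □p is true at 3.
    At 3: ◇r requires r at some successor in {4}.
      r holds at 4, so ◇r is true at 3.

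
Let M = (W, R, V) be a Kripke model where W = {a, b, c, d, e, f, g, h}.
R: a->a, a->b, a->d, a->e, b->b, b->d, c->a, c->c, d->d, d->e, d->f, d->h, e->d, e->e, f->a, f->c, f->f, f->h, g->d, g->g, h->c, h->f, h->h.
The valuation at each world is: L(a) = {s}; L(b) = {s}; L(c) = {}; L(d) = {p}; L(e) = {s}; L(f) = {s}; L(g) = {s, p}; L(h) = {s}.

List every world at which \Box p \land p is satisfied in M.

Recall that \Box ψ holds at a world iff ψ holds at every accessible world, and \Diamond ψ holds iff ψ holds at some accessible world.
Let φ = \Box p \land p. Evaluate φ at each world:
  a (successors {a, b, d, e}): φ is false.
  b (successors {b, d}): φ is false.
  c (successors {a, c}): φ is false.
  d (successors {d, e, f, h}): φ is false.
  e (successors {d, e}): φ is false.
  f (successors {a, c, f, h}): φ is false.
  g (successors {d, g}): φ is true.
  h (successors {c, f, h}): φ is false.
For instance, at h:
  At h: \Box p is false, p is false, so \Box p \land p is false.
    At h: \Box p requires p at every successor {c, f, h}.
      p fails at c, so \Box p is false at h.
Satisfying worlds: {g}

g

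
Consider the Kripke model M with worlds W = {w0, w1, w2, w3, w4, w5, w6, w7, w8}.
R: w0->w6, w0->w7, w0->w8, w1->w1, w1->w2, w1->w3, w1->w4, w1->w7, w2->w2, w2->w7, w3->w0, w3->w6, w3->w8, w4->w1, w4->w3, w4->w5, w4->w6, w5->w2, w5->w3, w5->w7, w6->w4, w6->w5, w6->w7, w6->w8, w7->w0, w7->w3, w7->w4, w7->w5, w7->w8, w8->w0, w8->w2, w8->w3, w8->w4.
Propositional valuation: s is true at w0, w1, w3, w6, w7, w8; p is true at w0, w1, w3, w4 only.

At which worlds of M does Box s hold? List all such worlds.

Let φ = Box s. Evaluate φ at each world:
  w0 (successors {w6, w7, w8}): φ is true.
  w1 (successors {w1, w2, w3, w4, w7}): φ is false.
  w2 (successors {w2, w7}): φ is false.
  w3 (successors {w0, w6, w8}): φ is true.
  w4 (successors {w1, w3, w5, w6}): φ is false.
  w5 (successors {w2, w3, w7}): φ is false.
  w6 (successors {w4, w5, w7, w8}): φ is false.
  w7 (successors {w0, w3, w4, w5, w8}): φ is false.
  w8 (successors {w0, w2, w3, w4}): φ is false.
For instance, at w2:
  At w2: Box s requires s at every successor {w2, w7}.
    s fails at w2, so Box s is false at w2.
Satisfying worlds: {w0, w3}

w0, w3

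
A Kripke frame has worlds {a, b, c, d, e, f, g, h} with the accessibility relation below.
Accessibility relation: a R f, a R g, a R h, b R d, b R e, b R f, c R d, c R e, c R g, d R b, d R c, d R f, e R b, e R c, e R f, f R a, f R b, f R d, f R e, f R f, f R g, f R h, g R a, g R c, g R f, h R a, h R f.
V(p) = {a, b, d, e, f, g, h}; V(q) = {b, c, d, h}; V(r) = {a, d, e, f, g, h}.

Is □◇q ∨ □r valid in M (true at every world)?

Let φ = □◇q ∨ □r. Evaluate φ at each world:
  a (successors {f, g, h}): φ is true.
  b (successors {d, e, f}): φ is true.
  c (successors {d, e, g}): φ is true.
  d (successors {b, c, f}): φ is true.
  e (successors {b, c, f}): φ is true.
  f (successors {a, b, d, e, f, g, h}): φ is false.
  g (successors {a, c, f}): φ is true.
  h (successors {a, f}): φ is true.
Detail at f (counterexample):
  At f: □◇q is false, □r is false, so □◇q ∨ □r is false.
    At f: □◇q requires ◇q at every successor {a, b, d, e, f, g, h}.
      ◇q fails at h, so □◇q is false at f.
    At f: □r requires r at every successor {a, b, d, e, f, g, h}.
      r fails at b, so □r is false at f.

No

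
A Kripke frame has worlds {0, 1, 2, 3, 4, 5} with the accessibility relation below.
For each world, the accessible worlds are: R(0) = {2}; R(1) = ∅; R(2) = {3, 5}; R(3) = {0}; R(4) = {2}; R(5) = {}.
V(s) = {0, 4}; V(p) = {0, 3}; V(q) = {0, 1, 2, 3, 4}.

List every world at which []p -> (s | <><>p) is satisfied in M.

0, 2, 4

Recall that []ψ holds at a world iff ψ holds at every accessible world, and <>ψ holds iff ψ holds at some accessible world.
Let φ = []p -> (s | <><>p). Evaluate φ at each world:
  0 (successors {2}): φ is true.
  1 (successors ∅): φ is false.
  2 (successors {3, 5}): φ is true.
  3 (successors {0}): φ is false.
  4 (successors {2}): φ is true.
  5 (successors ∅): φ is false.
For instance, at 4:
  At 4: []p is false, s | <><>p is true, so []p -> (s | <><>p) is true.
    At 4: []p requires p at every successor {2}.
      p fails at 2, so []p is false at 4.
    At 4: s is true, <><>p is true, so s | <><>p is true.
      At 4: <><>p requires <>p at some successor in {2}.
        <>p holds at 2, so <><>p is true at 4.
Satisfying worlds: {0, 2, 4}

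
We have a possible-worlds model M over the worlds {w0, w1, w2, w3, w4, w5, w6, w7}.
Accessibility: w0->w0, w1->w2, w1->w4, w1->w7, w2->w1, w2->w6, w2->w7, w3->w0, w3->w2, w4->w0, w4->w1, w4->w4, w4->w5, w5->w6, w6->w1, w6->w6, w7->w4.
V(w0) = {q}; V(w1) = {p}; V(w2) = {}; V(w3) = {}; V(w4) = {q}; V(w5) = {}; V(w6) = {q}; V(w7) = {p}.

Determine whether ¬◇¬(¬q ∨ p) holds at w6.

No

At w6: ◇¬(¬q ∨ p) is true, so ¬◇¬(¬q ∨ p) is false.
  At w6: ◇¬(¬q ∨ p) requires ¬(¬q ∨ p) at some successor in {w1, w6}.
    ¬(¬q ∨ p) holds at w6, so ◇¬(¬q ∨ p) is true at w6.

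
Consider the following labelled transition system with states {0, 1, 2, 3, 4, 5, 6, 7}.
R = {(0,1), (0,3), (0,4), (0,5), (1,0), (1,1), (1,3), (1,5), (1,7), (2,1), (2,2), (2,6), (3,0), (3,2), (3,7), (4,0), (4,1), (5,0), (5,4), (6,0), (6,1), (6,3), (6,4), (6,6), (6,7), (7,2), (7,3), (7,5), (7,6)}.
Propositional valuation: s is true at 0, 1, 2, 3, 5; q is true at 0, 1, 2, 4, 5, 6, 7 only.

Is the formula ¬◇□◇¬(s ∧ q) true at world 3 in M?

At 3: ◇□◇¬(s ∧ q) is true, so ¬◇□◇¬(s ∧ q) is false.
  At 3: ◇□◇¬(s ∧ q) requires □◇¬(s ∧ q) at some successor in {0, 2, 7}.
    □◇¬(s ∧ q) holds at 2, so ◇□◇¬(s ∧ q) is true at 3.
      At 2: □◇¬(s ∧ q) requires ◇¬(s ∧ q) at every successor {1, 2, 6}.
        At 1: ◇¬(s ∧ q) is true.
        At 2: ◇¬(s ∧ q) is true.
        At 6: ◇¬(s ∧ q) is true.
      So □◇¬(s ∧ q) is true at 2.

No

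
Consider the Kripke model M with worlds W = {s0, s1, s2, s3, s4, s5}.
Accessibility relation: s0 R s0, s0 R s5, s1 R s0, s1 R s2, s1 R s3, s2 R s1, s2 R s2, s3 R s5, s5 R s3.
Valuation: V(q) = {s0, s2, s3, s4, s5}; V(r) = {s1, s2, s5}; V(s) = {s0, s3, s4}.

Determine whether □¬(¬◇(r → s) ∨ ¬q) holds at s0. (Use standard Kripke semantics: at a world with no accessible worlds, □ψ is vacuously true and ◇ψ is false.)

Yes

At s0: □¬(¬◇(r → s) ∨ ¬q) requires ¬(¬◇(r → s) ∨ ¬q) at every successor {s0, s5}.
    At s0: ¬◇(r → s) ∨ ¬q is false, so ¬(¬◇(r → s) ∨ ¬q) is true.
      At s0: ¬◇(r → s) is false, ¬q is false, so ¬◇(r → s) ∨ ¬q is false.
    At s5: ¬◇(r → s) ∨ ¬q is false, so ¬(¬◇(r → s) ∨ ¬q) is true.
      At s5: ¬◇(r → s) is false, ¬q is false, so ¬◇(r → s) ∨ ¬q is false.
So □¬(¬◇(r → s) ∨ ¬q) is true at s0.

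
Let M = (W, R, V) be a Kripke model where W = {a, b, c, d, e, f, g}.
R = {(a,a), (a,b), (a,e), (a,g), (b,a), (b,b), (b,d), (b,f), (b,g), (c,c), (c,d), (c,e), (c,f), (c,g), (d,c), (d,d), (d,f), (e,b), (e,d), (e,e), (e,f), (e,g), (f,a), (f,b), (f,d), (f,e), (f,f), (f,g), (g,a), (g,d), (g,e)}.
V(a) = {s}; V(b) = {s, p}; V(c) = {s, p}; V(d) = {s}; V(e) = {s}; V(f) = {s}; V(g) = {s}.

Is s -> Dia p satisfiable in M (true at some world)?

Let φ = s -> Dia p. Evaluate φ at each world:
  a (successors {a, b, e, g}): φ is true.
  b (successors {a, b, d, f, g}): φ is true.
  c (successors {c, d, e, f, g}): φ is true.
  d (successors {c, d, f}): φ is true.
  e (successors {b, d, e, f, g}): φ is true.
  f (successors {a, b, d, e, f, g}): φ is true.
  g (successors {a, d, e}): φ is false.
Detail at a (witness):
  At a: s is true, Dia p is true, so s -> Dia p is true.
    At a: Dia p requires p at some successor in {a, b, e, g}.
      p holds at b, so Dia p is true at a.

Yes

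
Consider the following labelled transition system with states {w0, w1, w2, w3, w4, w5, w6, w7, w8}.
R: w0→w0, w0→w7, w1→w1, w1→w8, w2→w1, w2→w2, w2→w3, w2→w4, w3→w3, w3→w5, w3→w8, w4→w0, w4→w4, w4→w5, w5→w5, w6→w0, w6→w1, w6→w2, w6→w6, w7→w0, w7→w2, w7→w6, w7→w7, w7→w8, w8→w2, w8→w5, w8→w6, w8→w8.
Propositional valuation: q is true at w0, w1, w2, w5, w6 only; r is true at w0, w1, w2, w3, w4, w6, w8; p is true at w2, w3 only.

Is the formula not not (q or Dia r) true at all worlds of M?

Let φ = not not (q or Dia r). Evaluate φ at each world:
  w0 (successors {w0, w7}): φ is true.
  w1 (successors {w1, w8}): φ is true.
  w2 (successors {w1, w2, w3, w4}): φ is true.
  w3 (successors {w3, w5, w8}): φ is true.
  w4 (successors {w0, w4, w5}): φ is true.
  w5 (successors {w5}): φ is true.
  w6 (successors {w0, w1, w2, w6}): φ is true.
  w7 (successors {w0, w2, w6, w7, w8}): φ is true.
  w8 (successors {w2, w5, w6, w8}): φ is true.
For instance, at w0:
  At w0: not (q or Dia r) is false, so not not (q or Dia r) is true.
    At w0: q or Dia r is true, so not (q or Dia r) is false.
      At w0: q is true, Dia r is true, so q or Dia r is true.

Yes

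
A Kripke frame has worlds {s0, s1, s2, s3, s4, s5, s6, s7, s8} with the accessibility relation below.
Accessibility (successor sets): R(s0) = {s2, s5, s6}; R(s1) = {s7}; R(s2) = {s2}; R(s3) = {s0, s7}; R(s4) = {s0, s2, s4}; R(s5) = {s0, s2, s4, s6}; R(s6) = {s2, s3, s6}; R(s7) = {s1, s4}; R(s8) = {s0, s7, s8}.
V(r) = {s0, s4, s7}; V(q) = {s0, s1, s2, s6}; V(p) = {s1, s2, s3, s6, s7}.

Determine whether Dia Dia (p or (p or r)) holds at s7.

At s7: Dia Dia (p or (p or r)) requires Dia (p or (p or r)) at some successor in {s1, s4}.
  Dia (p or (p or r)) holds at s1, so Dia Dia (p or (p or r)) is true at s7.
    At s1: Dia (p or (p or r)) requires p or (p or r) at some successor in {s7}.
      p or (p or r) holds at s7, so Dia (p or (p or r)) is true at s1.

Yes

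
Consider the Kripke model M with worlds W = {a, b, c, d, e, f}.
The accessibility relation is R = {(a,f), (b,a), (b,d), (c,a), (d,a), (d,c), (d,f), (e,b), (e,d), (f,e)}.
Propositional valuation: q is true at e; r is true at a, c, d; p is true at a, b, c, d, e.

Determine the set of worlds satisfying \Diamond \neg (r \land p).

a, d, e, f

Let φ = \Diamond \neg (r \land p). Evaluate φ at each world:
  a (successors {f}): φ is true.
  b (successors {a, d}): φ is false.
  c (successors {a}): φ is false.
  d (successors {a, c, f}): φ is true.
  e (successors {b, d}): φ is true.
  f (successors {e}): φ is true.
For instance, at d:
  At d: \Diamond \neg (r \land p) requires \neg (r \land p) at some successor in {a, c, f}.
    \neg (r \land p) holds at f, so \Diamond \neg (r \land p) is true at d.
Satisfying worlds: {a, d, e, f}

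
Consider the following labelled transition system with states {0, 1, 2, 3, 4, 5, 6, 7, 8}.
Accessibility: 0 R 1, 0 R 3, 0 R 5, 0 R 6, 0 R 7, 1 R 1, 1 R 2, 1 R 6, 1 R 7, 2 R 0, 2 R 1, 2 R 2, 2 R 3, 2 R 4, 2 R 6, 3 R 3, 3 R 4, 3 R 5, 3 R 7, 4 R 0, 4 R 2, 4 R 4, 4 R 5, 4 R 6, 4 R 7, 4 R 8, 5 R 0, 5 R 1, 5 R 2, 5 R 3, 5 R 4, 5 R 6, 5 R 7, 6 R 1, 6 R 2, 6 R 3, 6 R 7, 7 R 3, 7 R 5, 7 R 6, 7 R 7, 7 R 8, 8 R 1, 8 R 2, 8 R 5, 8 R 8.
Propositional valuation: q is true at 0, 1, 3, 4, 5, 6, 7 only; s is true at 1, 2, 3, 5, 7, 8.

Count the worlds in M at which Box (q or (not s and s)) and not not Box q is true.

Let φ = Box (q or (not s and s)) and not not Box q. Evaluate φ at each world:
  0 (successors {1, 3, 5, 6, 7}): φ is true.
  1 (successors {1, 2, 6, 7}): φ is false.
  2 (successors {0, 1, 2, 3, 4, 6}): φ is false.
  3 (successors {3, 4, 5, 7}): φ is true.
  4 (successors {0, 2, 4, 5, 6, 7, 8}): φ is false.
  5 (successors {0, 1, 2, 3, 4, 6, 7}): φ is false.
  6 (successors {1, 2, 3, 7}): φ is false.
  7 (successors {3, 5, 6, 7, 8}): φ is false.
  8 (successors {1, 2, 5, 8}): φ is false.
For instance, at 7:
  At 7: Box (q or (not s and s)) is false, not not Box q is false, so Box (q or (not s and s)) and not not Box q is false.
    At 7: Box (q or (not s and s)) requires q or (not s and s) at every successor {3, 5, 6, 7, 8}.
      q or (not s and s) fails at 8, so Box (q or (not s and s)) is false at 7.
    At 7: not Box q is true, so not not Box q is false.
      At 7: Box q is false, so not Box q is true.
Satisfying worlds: {0, 3}

2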